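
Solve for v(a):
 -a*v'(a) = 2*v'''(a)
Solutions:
 v(a) = C1 + Integral(C2*airyai(-2^(2/3)*a/2) + C3*airybi(-2^(2/3)*a/2), a)


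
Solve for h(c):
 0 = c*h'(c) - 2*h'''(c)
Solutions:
 h(c) = C1 + Integral(C2*airyai(2^(2/3)*c/2) + C3*airybi(2^(2/3)*c/2), c)


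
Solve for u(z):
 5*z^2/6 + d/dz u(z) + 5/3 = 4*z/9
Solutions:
 u(z) = C1 - 5*z^3/18 + 2*z^2/9 - 5*z/3


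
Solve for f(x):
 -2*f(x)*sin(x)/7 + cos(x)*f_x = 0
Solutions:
 f(x) = C1/cos(x)^(2/7)


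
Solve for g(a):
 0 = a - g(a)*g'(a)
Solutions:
 g(a) = -sqrt(C1 + a^2)
 g(a) = sqrt(C1 + a^2)


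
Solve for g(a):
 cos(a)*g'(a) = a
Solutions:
 g(a) = C1 + Integral(a/cos(a), a)


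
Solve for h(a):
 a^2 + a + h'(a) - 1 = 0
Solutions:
 h(a) = C1 - a^3/3 - a^2/2 + a


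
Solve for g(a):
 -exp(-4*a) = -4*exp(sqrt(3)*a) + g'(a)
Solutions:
 g(a) = C1 + 4*sqrt(3)*exp(sqrt(3)*a)/3 + exp(-4*a)/4


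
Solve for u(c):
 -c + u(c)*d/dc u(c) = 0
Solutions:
 u(c) = -sqrt(C1 + c^2)
 u(c) = sqrt(C1 + c^2)


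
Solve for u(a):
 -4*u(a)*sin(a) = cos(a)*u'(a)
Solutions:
 u(a) = C1*cos(a)^4


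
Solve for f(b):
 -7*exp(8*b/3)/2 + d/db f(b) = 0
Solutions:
 f(b) = C1 + 21*exp(8*b/3)/16


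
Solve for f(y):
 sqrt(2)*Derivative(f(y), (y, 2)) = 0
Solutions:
 f(y) = C1 + C2*y


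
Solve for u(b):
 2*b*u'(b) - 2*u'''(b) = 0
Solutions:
 u(b) = C1 + Integral(C2*airyai(b) + C3*airybi(b), b)


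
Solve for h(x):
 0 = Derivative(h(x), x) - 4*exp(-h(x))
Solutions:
 h(x) = log(C1 + 4*x)


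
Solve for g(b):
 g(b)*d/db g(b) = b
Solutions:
 g(b) = -sqrt(C1 + b^2)
 g(b) = sqrt(C1 + b^2)


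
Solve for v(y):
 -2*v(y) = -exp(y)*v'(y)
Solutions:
 v(y) = C1*exp(-2*exp(-y))


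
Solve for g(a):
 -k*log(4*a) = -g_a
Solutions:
 g(a) = C1 + a*k*log(a) - a*k + a*k*log(4)


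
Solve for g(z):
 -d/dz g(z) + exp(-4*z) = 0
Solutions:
 g(z) = C1 - exp(-4*z)/4


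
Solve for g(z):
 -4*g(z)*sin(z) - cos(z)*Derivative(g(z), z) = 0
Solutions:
 g(z) = C1*cos(z)^4


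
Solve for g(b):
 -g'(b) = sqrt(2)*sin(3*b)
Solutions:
 g(b) = C1 + sqrt(2)*cos(3*b)/3


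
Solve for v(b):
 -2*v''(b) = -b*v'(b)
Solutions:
 v(b) = C1 + C2*erfi(b/2)


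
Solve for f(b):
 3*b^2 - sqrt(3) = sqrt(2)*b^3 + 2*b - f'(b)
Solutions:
 f(b) = C1 + sqrt(2)*b^4/4 - b^3 + b^2 + sqrt(3)*b


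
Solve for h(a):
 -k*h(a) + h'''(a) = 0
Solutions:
 h(a) = C1*exp(a*k^(1/3)) + C2*exp(a*k^(1/3)*(-1 + sqrt(3)*I)/2) + C3*exp(-a*k^(1/3)*(1 + sqrt(3)*I)/2)


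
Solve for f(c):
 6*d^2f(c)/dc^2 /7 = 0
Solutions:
 f(c) = C1 + C2*c


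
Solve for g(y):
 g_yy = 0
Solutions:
 g(y) = C1 + C2*y


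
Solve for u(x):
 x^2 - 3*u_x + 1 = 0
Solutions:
 u(x) = C1 + x^3/9 + x/3


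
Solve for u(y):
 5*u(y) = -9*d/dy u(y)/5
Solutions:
 u(y) = C1*exp(-25*y/9)


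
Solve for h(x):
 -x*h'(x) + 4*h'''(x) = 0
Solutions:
 h(x) = C1 + Integral(C2*airyai(2^(1/3)*x/2) + C3*airybi(2^(1/3)*x/2), x)


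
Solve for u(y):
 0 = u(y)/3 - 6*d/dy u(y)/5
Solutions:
 u(y) = C1*exp(5*y/18)


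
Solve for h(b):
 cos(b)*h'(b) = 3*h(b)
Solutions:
 h(b) = C1*(sin(b) + 1)^(3/2)/(sin(b) - 1)^(3/2)


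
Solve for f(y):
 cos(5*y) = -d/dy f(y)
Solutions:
 f(y) = C1 - sin(5*y)/5


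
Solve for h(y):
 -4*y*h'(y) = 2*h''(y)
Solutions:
 h(y) = C1 + C2*erf(y)


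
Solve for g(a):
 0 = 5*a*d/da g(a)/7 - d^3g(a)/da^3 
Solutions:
 g(a) = C1 + Integral(C2*airyai(5^(1/3)*7^(2/3)*a/7) + C3*airybi(5^(1/3)*7^(2/3)*a/7), a)


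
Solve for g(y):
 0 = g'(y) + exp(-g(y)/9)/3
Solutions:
 g(y) = 9*log(C1 - y/27)


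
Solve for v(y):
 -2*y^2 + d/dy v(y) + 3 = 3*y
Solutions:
 v(y) = C1 + 2*y^3/3 + 3*y^2/2 - 3*y


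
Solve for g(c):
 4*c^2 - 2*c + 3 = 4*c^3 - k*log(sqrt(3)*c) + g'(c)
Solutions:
 g(c) = C1 - c^4 + 4*c^3/3 - c^2 + c*k*log(c) - c*k + c*k*log(3)/2 + 3*c


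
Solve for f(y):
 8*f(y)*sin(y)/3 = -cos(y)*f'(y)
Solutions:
 f(y) = C1*cos(y)^(8/3)


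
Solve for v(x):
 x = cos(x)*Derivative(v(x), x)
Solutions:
 v(x) = C1 + Integral(x/cos(x), x)


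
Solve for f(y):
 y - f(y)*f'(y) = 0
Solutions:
 f(y) = -sqrt(C1 + y^2)
 f(y) = sqrt(C1 + y^2)


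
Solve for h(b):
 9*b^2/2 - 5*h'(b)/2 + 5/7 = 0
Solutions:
 h(b) = C1 + 3*b^3/5 + 2*b/7


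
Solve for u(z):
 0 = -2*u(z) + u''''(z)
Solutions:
 u(z) = C1*exp(-2^(1/4)*z) + C2*exp(2^(1/4)*z) + C3*sin(2^(1/4)*z) + C4*cos(2^(1/4)*z)


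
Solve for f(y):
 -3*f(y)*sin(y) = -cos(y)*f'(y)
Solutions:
 f(y) = C1/cos(y)^3


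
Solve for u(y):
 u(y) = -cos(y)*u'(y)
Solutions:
 u(y) = C1*sqrt(sin(y) - 1)/sqrt(sin(y) + 1)


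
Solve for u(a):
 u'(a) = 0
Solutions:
 u(a) = C1


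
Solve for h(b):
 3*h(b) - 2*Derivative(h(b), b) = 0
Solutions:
 h(b) = C1*exp(3*b/2)


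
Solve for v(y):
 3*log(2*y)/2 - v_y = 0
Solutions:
 v(y) = C1 + 3*y*log(y)/2 - 3*y/2 + 3*y*log(2)/2


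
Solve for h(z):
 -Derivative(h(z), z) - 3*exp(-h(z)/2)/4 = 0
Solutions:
 h(z) = 2*log(C1 - 3*z/8)


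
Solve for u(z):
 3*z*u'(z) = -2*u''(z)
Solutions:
 u(z) = C1 + C2*erf(sqrt(3)*z/2)


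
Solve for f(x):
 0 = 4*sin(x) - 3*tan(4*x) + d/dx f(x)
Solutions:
 f(x) = C1 - 3*log(cos(4*x))/4 + 4*cos(x)


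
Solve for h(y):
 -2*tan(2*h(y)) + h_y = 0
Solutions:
 h(y) = -asin(C1*exp(4*y))/2 + pi/2
 h(y) = asin(C1*exp(4*y))/2


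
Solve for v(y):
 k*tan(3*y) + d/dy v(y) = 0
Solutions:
 v(y) = C1 + k*log(cos(3*y))/3


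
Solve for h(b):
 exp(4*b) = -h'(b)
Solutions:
 h(b) = C1 - exp(4*b)/4


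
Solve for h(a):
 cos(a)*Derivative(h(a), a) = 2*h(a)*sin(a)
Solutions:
 h(a) = C1/cos(a)^2


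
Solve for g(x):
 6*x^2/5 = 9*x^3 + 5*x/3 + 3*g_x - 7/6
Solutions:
 g(x) = C1 - 3*x^4/4 + 2*x^3/15 - 5*x^2/18 + 7*x/18


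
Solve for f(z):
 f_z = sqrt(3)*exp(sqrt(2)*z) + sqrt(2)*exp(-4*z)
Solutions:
 f(z) = C1 + sqrt(6)*exp(sqrt(2)*z)/2 - sqrt(2)*exp(-4*z)/4


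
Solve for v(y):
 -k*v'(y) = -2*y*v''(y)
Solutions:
 v(y) = C1 + y^(re(k)/2 + 1)*(C2*sin(log(y)*Abs(im(k))/2) + C3*cos(log(y)*im(k)/2))


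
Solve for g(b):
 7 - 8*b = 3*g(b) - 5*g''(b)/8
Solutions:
 g(b) = C1*exp(-2*sqrt(30)*b/5) + C2*exp(2*sqrt(30)*b/5) - 8*b/3 + 7/3


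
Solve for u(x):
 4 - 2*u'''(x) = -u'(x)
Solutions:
 u(x) = C1 + C2*exp(-sqrt(2)*x/2) + C3*exp(sqrt(2)*x/2) - 4*x


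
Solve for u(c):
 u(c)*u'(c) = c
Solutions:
 u(c) = -sqrt(C1 + c^2)
 u(c) = sqrt(C1 + c^2)


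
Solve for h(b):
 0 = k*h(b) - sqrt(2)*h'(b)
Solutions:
 h(b) = C1*exp(sqrt(2)*b*k/2)


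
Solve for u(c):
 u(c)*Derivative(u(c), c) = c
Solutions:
 u(c) = -sqrt(C1 + c^2)
 u(c) = sqrt(C1 + c^2)


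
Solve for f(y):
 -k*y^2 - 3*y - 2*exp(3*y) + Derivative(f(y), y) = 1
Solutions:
 f(y) = C1 + k*y^3/3 + 3*y^2/2 + y + 2*exp(3*y)/3


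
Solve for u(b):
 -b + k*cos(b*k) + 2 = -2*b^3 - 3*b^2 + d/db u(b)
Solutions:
 u(b) = C1 + b^4/2 + b^3 - b^2/2 + 2*b + sin(b*k)


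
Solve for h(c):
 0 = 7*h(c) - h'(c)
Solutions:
 h(c) = C1*exp(7*c)


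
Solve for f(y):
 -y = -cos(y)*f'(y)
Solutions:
 f(y) = C1 + Integral(y/cos(y), y)


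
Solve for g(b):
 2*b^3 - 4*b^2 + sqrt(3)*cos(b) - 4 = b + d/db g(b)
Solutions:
 g(b) = C1 + b^4/2 - 4*b^3/3 - b^2/2 - 4*b + sqrt(3)*sin(b)


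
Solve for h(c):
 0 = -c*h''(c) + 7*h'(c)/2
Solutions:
 h(c) = C1 + C2*c^(9/2)


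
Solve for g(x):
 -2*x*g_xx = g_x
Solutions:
 g(x) = C1 + C2*sqrt(x)


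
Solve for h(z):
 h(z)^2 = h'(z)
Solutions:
 h(z) = -1/(C1 + z)


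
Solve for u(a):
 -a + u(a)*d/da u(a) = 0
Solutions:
 u(a) = -sqrt(C1 + a^2)
 u(a) = sqrt(C1 + a^2)


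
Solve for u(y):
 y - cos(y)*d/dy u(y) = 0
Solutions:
 u(y) = C1 + Integral(y/cos(y), y)


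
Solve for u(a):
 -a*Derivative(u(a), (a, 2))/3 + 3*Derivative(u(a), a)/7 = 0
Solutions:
 u(a) = C1 + C2*a^(16/7)


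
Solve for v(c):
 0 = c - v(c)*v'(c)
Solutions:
 v(c) = -sqrt(C1 + c^2)
 v(c) = sqrt(C1 + c^2)


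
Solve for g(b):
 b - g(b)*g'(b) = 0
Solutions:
 g(b) = -sqrt(C1 + b^2)
 g(b) = sqrt(C1 + b^2)


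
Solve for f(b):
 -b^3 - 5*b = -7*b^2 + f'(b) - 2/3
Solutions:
 f(b) = C1 - b^4/4 + 7*b^3/3 - 5*b^2/2 + 2*b/3


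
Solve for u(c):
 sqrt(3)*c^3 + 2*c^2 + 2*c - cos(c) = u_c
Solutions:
 u(c) = C1 + sqrt(3)*c^4/4 + 2*c^3/3 + c^2 - sin(c)


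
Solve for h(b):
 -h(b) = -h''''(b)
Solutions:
 h(b) = C1*exp(-b) + C2*exp(b) + C3*sin(b) + C4*cos(b)


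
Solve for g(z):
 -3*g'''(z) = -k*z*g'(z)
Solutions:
 g(z) = C1 + Integral(C2*airyai(3^(2/3)*k^(1/3)*z/3) + C3*airybi(3^(2/3)*k^(1/3)*z/3), z)


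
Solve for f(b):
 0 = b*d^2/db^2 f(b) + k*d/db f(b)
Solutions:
 f(b) = C1 + b^(1 - re(k))*(C2*sin(log(b)*Abs(im(k))) + C3*cos(log(b)*im(k)))


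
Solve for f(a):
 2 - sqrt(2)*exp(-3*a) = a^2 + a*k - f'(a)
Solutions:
 f(a) = C1 + a^3/3 + a^2*k/2 - 2*a - sqrt(2)*exp(-3*a)/3


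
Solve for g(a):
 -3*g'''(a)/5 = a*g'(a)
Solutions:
 g(a) = C1 + Integral(C2*airyai(-3^(2/3)*5^(1/3)*a/3) + C3*airybi(-3^(2/3)*5^(1/3)*a/3), a)


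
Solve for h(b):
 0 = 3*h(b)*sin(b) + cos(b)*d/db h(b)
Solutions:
 h(b) = C1*cos(b)^3


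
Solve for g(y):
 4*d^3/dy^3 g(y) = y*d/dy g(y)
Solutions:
 g(y) = C1 + Integral(C2*airyai(2^(1/3)*y/2) + C3*airybi(2^(1/3)*y/2), y)


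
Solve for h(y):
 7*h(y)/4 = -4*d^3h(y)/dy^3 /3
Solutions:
 h(y) = C3*exp(-2^(2/3)*21^(1/3)*y/4) + (C1*sin(2^(2/3)*3^(5/6)*7^(1/3)*y/8) + C2*cos(2^(2/3)*3^(5/6)*7^(1/3)*y/8))*exp(2^(2/3)*21^(1/3)*y/8)


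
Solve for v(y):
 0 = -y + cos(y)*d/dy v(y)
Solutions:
 v(y) = C1 + Integral(y/cos(y), y)


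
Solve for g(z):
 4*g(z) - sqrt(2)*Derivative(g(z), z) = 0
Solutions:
 g(z) = C1*exp(2*sqrt(2)*z)


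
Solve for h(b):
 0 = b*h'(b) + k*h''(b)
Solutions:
 h(b) = C1 + C2*sqrt(k)*erf(sqrt(2)*b*sqrt(1/k)/2)


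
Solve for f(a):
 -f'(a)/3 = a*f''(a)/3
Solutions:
 f(a) = C1 + C2*log(a)


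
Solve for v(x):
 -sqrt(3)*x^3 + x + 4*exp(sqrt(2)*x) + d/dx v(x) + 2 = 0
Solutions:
 v(x) = C1 + sqrt(3)*x^4/4 - x^2/2 - 2*x - 2*sqrt(2)*exp(sqrt(2)*x)


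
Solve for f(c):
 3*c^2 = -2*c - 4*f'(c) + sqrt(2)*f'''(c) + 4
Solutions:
 f(c) = C1 + C2*exp(-2^(3/4)*c) + C3*exp(2^(3/4)*c) - c^3/4 - c^2/4 - 3*sqrt(2)*c/8 + c


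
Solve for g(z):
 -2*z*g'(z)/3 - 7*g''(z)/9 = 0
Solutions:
 g(z) = C1 + C2*erf(sqrt(21)*z/7)


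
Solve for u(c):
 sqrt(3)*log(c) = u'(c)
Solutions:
 u(c) = C1 + sqrt(3)*c*log(c) - sqrt(3)*c


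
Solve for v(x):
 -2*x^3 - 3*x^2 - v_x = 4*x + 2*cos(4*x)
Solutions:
 v(x) = C1 - x^4/2 - x^3 - 2*x^2 - sin(4*x)/2


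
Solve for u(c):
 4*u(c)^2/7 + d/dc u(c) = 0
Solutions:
 u(c) = 7/(C1 + 4*c)


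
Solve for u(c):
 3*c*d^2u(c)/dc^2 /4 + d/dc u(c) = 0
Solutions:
 u(c) = C1 + C2/c^(1/3)


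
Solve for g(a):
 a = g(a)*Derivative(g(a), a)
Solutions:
 g(a) = -sqrt(C1 + a^2)
 g(a) = sqrt(C1 + a^2)


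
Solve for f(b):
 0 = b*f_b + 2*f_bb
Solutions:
 f(b) = C1 + C2*erf(b/2)


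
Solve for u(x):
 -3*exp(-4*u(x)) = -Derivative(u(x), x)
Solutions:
 u(x) = log(-I*(C1 + 12*x)^(1/4))
 u(x) = log(I*(C1 + 12*x)^(1/4))
 u(x) = log(-(C1 + 12*x)^(1/4))
 u(x) = log(C1 + 12*x)/4


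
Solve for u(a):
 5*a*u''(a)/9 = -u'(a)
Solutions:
 u(a) = C1 + C2/a^(4/5)


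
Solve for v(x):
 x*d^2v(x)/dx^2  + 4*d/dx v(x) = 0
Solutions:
 v(x) = C1 + C2/x^3


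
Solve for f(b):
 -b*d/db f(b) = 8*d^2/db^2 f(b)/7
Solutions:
 f(b) = C1 + C2*erf(sqrt(7)*b/4)


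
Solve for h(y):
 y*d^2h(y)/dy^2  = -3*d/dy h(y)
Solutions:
 h(y) = C1 + C2/y^2


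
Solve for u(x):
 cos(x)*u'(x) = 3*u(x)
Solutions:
 u(x) = C1*(sin(x) + 1)^(3/2)/(sin(x) - 1)^(3/2)


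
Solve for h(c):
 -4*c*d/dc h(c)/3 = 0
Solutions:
 h(c) = C1


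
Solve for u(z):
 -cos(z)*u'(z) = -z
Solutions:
 u(z) = C1 + Integral(z/cos(z), z)


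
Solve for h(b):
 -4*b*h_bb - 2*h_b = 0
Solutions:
 h(b) = C1 + C2*sqrt(b)


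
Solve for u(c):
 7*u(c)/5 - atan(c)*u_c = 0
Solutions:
 u(c) = C1*exp(7*Integral(1/atan(c), c)/5)


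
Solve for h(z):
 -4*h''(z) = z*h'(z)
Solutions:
 h(z) = C1 + C2*erf(sqrt(2)*z/4)


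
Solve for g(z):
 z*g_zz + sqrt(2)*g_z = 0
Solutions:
 g(z) = C1 + C2*z^(1 - sqrt(2))


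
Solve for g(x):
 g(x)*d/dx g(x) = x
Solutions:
 g(x) = -sqrt(C1 + x^2)
 g(x) = sqrt(C1 + x^2)


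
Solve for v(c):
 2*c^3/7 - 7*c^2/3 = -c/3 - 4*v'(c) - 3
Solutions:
 v(c) = C1 - c^4/56 + 7*c^3/36 - c^2/24 - 3*c/4


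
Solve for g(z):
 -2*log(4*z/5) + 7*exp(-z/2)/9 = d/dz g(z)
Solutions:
 g(z) = C1 - 2*z*log(z) + 2*z*(-2*log(2) + 1 + log(5)) - 14*exp(-z/2)/9


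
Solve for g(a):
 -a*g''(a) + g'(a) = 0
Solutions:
 g(a) = C1 + C2*a^2


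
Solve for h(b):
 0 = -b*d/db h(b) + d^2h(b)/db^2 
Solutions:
 h(b) = C1 + C2*erfi(sqrt(2)*b/2)


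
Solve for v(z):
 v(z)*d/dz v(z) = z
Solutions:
 v(z) = -sqrt(C1 + z^2)
 v(z) = sqrt(C1 + z^2)


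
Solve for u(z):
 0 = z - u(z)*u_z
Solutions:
 u(z) = -sqrt(C1 + z^2)
 u(z) = sqrt(C1 + z^2)


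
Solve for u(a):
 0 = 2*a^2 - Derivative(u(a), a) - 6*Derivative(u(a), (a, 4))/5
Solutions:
 u(a) = C1 + C4*exp(-5^(1/3)*6^(2/3)*a/6) + 2*a^3/3 + (C2*sin(2^(2/3)*3^(1/6)*5^(1/3)*a/4) + C3*cos(2^(2/3)*3^(1/6)*5^(1/3)*a/4))*exp(5^(1/3)*6^(2/3)*a/12)


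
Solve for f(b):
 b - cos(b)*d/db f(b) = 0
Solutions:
 f(b) = C1 + Integral(b/cos(b), b)


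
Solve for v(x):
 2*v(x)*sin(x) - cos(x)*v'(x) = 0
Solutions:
 v(x) = C1/cos(x)^2


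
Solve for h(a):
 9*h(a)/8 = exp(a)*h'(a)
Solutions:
 h(a) = C1*exp(-9*exp(-a)/8)


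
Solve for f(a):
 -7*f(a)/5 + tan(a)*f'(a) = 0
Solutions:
 f(a) = C1*sin(a)^(7/5)


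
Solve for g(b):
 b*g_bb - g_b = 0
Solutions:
 g(b) = C1 + C2*b^2


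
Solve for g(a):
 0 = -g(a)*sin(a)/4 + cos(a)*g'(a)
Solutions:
 g(a) = C1/cos(a)^(1/4)


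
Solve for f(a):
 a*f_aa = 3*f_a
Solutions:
 f(a) = C1 + C2*a^4


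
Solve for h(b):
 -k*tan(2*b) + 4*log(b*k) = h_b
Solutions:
 h(b) = C1 + 4*b*log(b*k) - 4*b + k*log(cos(2*b))/2


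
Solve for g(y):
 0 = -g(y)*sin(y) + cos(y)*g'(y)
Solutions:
 g(y) = C1/cos(y)


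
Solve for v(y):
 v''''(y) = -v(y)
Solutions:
 v(y) = (C1*sin(sqrt(2)*y/2) + C2*cos(sqrt(2)*y/2))*exp(-sqrt(2)*y/2) + (C3*sin(sqrt(2)*y/2) + C4*cos(sqrt(2)*y/2))*exp(sqrt(2)*y/2)


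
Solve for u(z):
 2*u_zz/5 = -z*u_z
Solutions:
 u(z) = C1 + C2*erf(sqrt(5)*z/2)


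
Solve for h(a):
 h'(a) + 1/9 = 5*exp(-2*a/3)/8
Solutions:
 h(a) = C1 - a/9 - 15*exp(-2*a/3)/16


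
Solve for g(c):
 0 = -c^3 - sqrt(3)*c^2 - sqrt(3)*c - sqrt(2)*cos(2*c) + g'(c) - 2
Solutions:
 g(c) = C1 + c^4/4 + sqrt(3)*c^3/3 + sqrt(3)*c^2/2 + 2*c + sqrt(2)*sin(2*c)/2


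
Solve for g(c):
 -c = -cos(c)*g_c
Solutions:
 g(c) = C1 + Integral(c/cos(c), c)


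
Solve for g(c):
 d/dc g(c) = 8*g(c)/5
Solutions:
 g(c) = C1*exp(8*c/5)


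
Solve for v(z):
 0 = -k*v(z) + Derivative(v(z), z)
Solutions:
 v(z) = C1*exp(k*z)


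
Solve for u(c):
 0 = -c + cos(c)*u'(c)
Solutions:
 u(c) = C1 + Integral(c/cos(c), c)


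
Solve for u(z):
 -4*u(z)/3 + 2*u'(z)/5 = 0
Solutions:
 u(z) = C1*exp(10*z/3)


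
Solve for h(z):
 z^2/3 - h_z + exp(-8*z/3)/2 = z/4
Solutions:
 h(z) = C1 + z^3/9 - z^2/8 - 3*exp(-8*z/3)/16


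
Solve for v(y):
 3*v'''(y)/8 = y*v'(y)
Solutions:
 v(y) = C1 + Integral(C2*airyai(2*3^(2/3)*y/3) + C3*airybi(2*3^(2/3)*y/3), y)


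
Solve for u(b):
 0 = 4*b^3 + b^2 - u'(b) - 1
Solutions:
 u(b) = C1 + b^4 + b^3/3 - b


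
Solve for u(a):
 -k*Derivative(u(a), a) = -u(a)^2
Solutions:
 u(a) = -k/(C1*k + a)


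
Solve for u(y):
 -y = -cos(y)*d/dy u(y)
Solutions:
 u(y) = C1 + Integral(y/cos(y), y)


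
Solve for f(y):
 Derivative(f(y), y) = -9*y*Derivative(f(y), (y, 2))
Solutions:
 f(y) = C1 + C2*y^(8/9)


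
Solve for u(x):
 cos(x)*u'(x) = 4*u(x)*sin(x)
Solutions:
 u(x) = C1/cos(x)^4


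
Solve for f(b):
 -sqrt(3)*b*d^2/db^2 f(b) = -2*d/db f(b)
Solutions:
 f(b) = C1 + C2*b^(1 + 2*sqrt(3)/3)


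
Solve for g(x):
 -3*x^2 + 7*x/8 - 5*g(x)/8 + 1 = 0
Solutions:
 g(x) = -24*x^2/5 + 7*x/5 + 8/5


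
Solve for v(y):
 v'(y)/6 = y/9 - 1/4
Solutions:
 v(y) = C1 + y^2/3 - 3*y/2


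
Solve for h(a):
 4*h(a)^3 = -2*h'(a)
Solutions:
 h(a) = -sqrt(2)*sqrt(-1/(C1 - 2*a))/2
 h(a) = sqrt(2)*sqrt(-1/(C1 - 2*a))/2


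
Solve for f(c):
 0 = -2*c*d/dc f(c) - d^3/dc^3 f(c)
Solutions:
 f(c) = C1 + Integral(C2*airyai(-2^(1/3)*c) + C3*airybi(-2^(1/3)*c), c)


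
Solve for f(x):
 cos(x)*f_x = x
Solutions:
 f(x) = C1 + Integral(x/cos(x), x)


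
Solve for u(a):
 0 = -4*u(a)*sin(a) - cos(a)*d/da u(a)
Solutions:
 u(a) = C1*cos(a)^4


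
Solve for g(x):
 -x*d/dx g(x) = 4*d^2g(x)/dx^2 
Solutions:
 g(x) = C1 + C2*erf(sqrt(2)*x/4)


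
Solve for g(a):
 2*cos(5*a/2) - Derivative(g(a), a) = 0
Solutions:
 g(a) = C1 + 4*sin(5*a/2)/5


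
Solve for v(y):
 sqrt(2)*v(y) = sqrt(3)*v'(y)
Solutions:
 v(y) = C1*exp(sqrt(6)*y/3)


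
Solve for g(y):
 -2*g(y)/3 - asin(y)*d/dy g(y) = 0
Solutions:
 g(y) = C1*exp(-2*Integral(1/asin(y), y)/3)


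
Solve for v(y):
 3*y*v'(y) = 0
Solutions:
 v(y) = C1


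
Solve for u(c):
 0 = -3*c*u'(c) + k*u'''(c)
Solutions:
 u(c) = C1 + Integral(C2*airyai(3^(1/3)*c*(1/k)^(1/3)) + C3*airybi(3^(1/3)*c*(1/k)^(1/3)), c)


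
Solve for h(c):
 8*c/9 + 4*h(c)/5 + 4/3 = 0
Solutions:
 h(c) = -10*c/9 - 5/3


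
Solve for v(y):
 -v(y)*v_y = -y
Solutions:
 v(y) = -sqrt(C1 + y^2)
 v(y) = sqrt(C1 + y^2)


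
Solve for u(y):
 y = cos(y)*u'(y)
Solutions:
 u(y) = C1 + Integral(y/cos(y), y)


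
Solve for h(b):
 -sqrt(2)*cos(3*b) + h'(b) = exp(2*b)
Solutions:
 h(b) = C1 + exp(2*b)/2 + sqrt(2)*sin(3*b)/3


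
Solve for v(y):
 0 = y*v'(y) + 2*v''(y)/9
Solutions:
 v(y) = C1 + C2*erf(3*y/2)


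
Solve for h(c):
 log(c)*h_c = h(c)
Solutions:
 h(c) = C1*exp(li(c))


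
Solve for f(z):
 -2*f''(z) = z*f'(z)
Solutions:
 f(z) = C1 + C2*erf(z/2)


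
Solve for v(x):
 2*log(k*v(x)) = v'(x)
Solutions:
 li(k*v(x))/k = C1 + 2*x


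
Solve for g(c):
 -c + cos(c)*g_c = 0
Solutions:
 g(c) = C1 + Integral(c/cos(c), c)


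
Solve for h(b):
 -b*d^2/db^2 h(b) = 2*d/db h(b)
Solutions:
 h(b) = C1 + C2/b


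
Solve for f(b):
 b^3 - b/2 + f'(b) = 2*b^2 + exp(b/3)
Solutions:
 f(b) = C1 - b^4/4 + 2*b^3/3 + b^2/4 + 3*exp(b/3)


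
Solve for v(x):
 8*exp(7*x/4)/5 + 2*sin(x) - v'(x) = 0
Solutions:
 v(x) = C1 + 32*exp(7*x/4)/35 - 2*cos(x)


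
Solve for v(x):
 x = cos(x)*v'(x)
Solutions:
 v(x) = C1 + Integral(x/cos(x), x)


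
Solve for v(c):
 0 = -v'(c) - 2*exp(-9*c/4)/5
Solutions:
 v(c) = C1 + 8*exp(-9*c/4)/45


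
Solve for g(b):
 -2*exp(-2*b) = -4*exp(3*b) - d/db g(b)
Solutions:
 g(b) = C1 - 4*exp(3*b)/3 - exp(-2*b)


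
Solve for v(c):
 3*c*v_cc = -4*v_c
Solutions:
 v(c) = C1 + C2/c^(1/3)


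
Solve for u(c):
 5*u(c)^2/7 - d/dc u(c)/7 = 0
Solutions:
 u(c) = -1/(C1 + 5*c)


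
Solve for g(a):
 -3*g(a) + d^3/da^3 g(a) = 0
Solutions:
 g(a) = C3*exp(3^(1/3)*a) + (C1*sin(3^(5/6)*a/2) + C2*cos(3^(5/6)*a/2))*exp(-3^(1/3)*a/2)


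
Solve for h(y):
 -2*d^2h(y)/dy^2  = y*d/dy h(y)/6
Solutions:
 h(y) = C1 + C2*erf(sqrt(6)*y/12)


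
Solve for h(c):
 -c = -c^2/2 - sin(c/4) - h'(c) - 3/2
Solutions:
 h(c) = C1 - c^3/6 + c^2/2 - 3*c/2 + 4*cos(c/4)


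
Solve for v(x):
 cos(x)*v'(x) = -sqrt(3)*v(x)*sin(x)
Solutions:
 v(x) = C1*cos(x)^(sqrt(3))


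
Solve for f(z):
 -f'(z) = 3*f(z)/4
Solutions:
 f(z) = C1*exp(-3*z/4)


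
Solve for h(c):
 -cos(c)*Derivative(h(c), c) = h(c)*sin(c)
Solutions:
 h(c) = C1*cos(c)


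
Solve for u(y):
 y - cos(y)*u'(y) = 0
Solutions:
 u(y) = C1 + Integral(y/cos(y), y)


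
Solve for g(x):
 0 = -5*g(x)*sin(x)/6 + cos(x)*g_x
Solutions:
 g(x) = C1/cos(x)^(5/6)


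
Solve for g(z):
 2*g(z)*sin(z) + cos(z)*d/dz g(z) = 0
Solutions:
 g(z) = C1*cos(z)^2


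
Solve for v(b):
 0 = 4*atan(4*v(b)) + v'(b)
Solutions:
 Integral(1/atan(4*_y), (_y, v(b))) = C1 - 4*b


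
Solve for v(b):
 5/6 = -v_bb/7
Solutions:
 v(b) = C1 + C2*b - 35*b^2/12


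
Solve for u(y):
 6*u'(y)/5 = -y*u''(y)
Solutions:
 u(y) = C1 + C2/y^(1/5)


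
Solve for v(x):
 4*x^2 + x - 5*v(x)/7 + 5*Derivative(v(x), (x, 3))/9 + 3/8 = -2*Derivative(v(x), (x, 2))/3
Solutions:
 v(x) = C1*exp(-x*(56*14^(1/3)/(15*sqrt(4505) + 1013)^(1/3) + 56 + 14^(2/3)*(15*sqrt(4505) + 1013)^(1/3))/140)*sin(14^(1/3)*sqrt(3)*x*(-14^(1/3)*(15*sqrt(4505) + 1013)^(1/3) + 56/(15*sqrt(4505) + 1013)^(1/3))/140) + C2*exp(-x*(56*14^(1/3)/(15*sqrt(4505) + 1013)^(1/3) + 56 + 14^(2/3)*(15*sqrt(4505) + 1013)^(1/3))/140)*cos(14^(1/3)*sqrt(3)*x*(-14^(1/3)*(15*sqrt(4505) + 1013)^(1/3) + 56/(15*sqrt(4505) + 1013)^(1/3))/140) + C3*exp(x*(-28 + 56*14^(1/3)/(15*sqrt(4505) + 1013)^(1/3) + 14^(2/3)*(15*sqrt(4505) + 1013)^(1/3))/70) + 28*x^2/5 + 7*x/5 + 6587/600


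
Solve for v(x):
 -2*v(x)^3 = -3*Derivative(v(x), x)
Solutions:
 v(x) = -sqrt(6)*sqrt(-1/(C1 + 2*x))/2
 v(x) = sqrt(6)*sqrt(-1/(C1 + 2*x))/2


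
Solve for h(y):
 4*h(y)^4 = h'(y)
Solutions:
 h(y) = (-1/(C1 + 12*y))^(1/3)
 h(y) = (-1/(C1 + 4*y))^(1/3)*(-3^(2/3) - 3*3^(1/6)*I)/6
 h(y) = (-1/(C1 + 4*y))^(1/3)*(-3^(2/3) + 3*3^(1/6)*I)/6


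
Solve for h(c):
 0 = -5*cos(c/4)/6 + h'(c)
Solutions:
 h(c) = C1 + 10*sin(c/4)/3


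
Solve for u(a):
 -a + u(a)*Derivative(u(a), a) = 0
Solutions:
 u(a) = -sqrt(C1 + a^2)
 u(a) = sqrt(C1 + a^2)


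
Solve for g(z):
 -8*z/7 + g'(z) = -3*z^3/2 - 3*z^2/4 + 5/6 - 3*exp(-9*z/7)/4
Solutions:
 g(z) = C1 - 3*z^4/8 - z^3/4 + 4*z^2/7 + 5*z/6 + 7*exp(-9*z/7)/12


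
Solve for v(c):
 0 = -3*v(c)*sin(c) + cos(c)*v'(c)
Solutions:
 v(c) = C1/cos(c)^3


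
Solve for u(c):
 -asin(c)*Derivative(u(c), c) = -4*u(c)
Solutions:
 u(c) = C1*exp(4*Integral(1/asin(c), c))


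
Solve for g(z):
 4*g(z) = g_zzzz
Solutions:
 g(z) = C1*exp(-sqrt(2)*z) + C2*exp(sqrt(2)*z) + C3*sin(sqrt(2)*z) + C4*cos(sqrt(2)*z)


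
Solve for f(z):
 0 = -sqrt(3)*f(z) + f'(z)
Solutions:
 f(z) = C1*exp(sqrt(3)*z)


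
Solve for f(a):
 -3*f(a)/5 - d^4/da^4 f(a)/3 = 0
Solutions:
 f(a) = (C1*sin(5^(3/4)*sqrt(6)*a/10) + C2*cos(5^(3/4)*sqrt(6)*a/10))*exp(-5^(3/4)*sqrt(6)*a/10) + (C3*sin(5^(3/4)*sqrt(6)*a/10) + C4*cos(5^(3/4)*sqrt(6)*a/10))*exp(5^(3/4)*sqrt(6)*a/10)


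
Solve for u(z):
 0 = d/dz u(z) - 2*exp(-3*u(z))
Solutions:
 u(z) = log(C1 + 6*z)/3
 u(z) = log((-3^(1/3) - 3^(5/6)*I)*(C1 + 2*z)^(1/3)/2)
 u(z) = log((-3^(1/3) + 3^(5/6)*I)*(C1 + 2*z)^(1/3)/2)


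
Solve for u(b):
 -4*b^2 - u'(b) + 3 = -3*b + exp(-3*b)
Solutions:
 u(b) = C1 - 4*b^3/3 + 3*b^2/2 + 3*b + exp(-3*b)/3


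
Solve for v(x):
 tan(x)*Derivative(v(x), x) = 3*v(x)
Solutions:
 v(x) = C1*sin(x)^3


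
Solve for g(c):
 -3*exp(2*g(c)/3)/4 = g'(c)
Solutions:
 g(c) = 3*log(-sqrt(-1/(C1 - 3*c))) + 3*log(6)/2
 g(c) = 3*log(-1/(C1 - 3*c))/2 + 3*log(6)/2


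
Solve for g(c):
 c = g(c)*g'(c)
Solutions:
 g(c) = -sqrt(C1 + c^2)
 g(c) = sqrt(C1 + c^2)


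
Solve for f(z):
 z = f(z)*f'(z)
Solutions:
 f(z) = -sqrt(C1 + z^2)
 f(z) = sqrt(C1 + z^2)


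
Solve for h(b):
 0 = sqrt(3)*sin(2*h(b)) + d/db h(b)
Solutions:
 h(b) = pi - acos((-C1 - exp(4*sqrt(3)*b))/(C1 - exp(4*sqrt(3)*b)))/2
 h(b) = acos((-C1 - exp(4*sqrt(3)*b))/(C1 - exp(4*sqrt(3)*b)))/2


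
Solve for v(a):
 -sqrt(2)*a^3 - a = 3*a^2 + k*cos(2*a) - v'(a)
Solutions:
 v(a) = C1 + sqrt(2)*a^4/4 + a^3 + a^2/2 + k*sin(2*a)/2


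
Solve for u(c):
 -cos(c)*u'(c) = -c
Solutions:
 u(c) = C1 + Integral(c/cos(c), c)


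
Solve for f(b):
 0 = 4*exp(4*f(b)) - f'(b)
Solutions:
 f(b) = log(-(-1/(C1 + 16*b))^(1/4))
 f(b) = log(-1/(C1 + 16*b))/4
 f(b) = log(-I*(-1/(C1 + 16*b))^(1/4))
 f(b) = log(I*(-1/(C1 + 16*b))^(1/4))


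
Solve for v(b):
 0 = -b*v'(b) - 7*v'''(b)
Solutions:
 v(b) = C1 + Integral(C2*airyai(-7^(2/3)*b/7) + C3*airybi(-7^(2/3)*b/7), b)


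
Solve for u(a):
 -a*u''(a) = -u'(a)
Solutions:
 u(a) = C1 + C2*a^2


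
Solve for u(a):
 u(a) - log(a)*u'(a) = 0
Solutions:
 u(a) = C1*exp(li(a))


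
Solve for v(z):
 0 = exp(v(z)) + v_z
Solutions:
 v(z) = log(1/(C1 + z))


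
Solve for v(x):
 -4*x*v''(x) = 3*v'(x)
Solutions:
 v(x) = C1 + C2*x^(1/4)


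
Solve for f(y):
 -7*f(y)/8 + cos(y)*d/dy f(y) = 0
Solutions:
 f(y) = C1*(sin(y) + 1)^(7/16)/(sin(y) - 1)^(7/16)


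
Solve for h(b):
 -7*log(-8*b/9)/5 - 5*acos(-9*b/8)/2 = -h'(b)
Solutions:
 h(b) = C1 + 7*b*log(-b)/5 + 5*b*acos(-9*b/8)/2 - 14*b*log(3)/5 - 7*b/5 + 21*b*log(2)/5 + 5*sqrt(64 - 81*b^2)/18


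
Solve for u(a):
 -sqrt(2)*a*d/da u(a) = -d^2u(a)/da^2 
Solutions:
 u(a) = C1 + C2*erfi(2^(3/4)*a/2)


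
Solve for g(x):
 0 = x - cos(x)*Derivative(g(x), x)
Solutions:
 g(x) = C1 + Integral(x/cos(x), x)


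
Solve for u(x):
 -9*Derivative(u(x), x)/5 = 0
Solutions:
 u(x) = C1


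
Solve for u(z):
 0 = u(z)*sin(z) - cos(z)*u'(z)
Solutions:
 u(z) = C1/cos(z)


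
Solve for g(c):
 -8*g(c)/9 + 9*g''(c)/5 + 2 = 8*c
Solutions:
 g(c) = C1*exp(-2*sqrt(10)*c/9) + C2*exp(2*sqrt(10)*c/9) - 9*c + 9/4


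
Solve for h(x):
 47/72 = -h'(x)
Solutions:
 h(x) = C1 - 47*x/72


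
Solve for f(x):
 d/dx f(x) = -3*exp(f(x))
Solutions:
 f(x) = log(1/(C1 + 3*x))


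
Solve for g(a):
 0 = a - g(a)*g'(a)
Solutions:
 g(a) = -sqrt(C1 + a^2)
 g(a) = sqrt(C1 + a^2)


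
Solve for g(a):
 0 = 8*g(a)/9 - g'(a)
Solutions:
 g(a) = C1*exp(8*a/9)


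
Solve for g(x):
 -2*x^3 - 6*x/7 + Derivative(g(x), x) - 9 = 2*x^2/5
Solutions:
 g(x) = C1 + x^4/2 + 2*x^3/15 + 3*x^2/7 + 9*x


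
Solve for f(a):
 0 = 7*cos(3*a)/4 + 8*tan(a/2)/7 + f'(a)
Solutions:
 f(a) = C1 + 16*log(cos(a/2))/7 - 7*sin(3*a)/12


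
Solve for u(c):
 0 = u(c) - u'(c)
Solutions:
 u(c) = C1*exp(c)


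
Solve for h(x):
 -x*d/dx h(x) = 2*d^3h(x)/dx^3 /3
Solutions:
 h(x) = C1 + Integral(C2*airyai(-2^(2/3)*3^(1/3)*x/2) + C3*airybi(-2^(2/3)*3^(1/3)*x/2), x)


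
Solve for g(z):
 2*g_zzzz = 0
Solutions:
 g(z) = C1 + C2*z + C3*z^2 + C4*z^3


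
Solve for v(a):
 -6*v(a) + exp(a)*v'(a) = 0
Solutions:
 v(a) = C1*exp(-6*exp(-a))


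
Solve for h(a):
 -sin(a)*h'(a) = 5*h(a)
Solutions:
 h(a) = C1*sqrt(cos(a) + 1)*(cos(a)^2 + 2*cos(a) + 1)/(sqrt(cos(a) - 1)*(cos(a)^2 - 2*cos(a) + 1))


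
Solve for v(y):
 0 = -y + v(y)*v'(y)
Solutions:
 v(y) = -sqrt(C1 + y^2)
 v(y) = sqrt(C1 + y^2)


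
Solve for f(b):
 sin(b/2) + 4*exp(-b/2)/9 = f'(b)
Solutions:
 f(b) = C1 - 2*cos(b/2) - 8*exp(-b/2)/9


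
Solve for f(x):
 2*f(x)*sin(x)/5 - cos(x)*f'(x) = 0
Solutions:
 f(x) = C1/cos(x)^(2/5)


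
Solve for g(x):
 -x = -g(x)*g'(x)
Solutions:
 g(x) = -sqrt(C1 + x^2)
 g(x) = sqrt(C1 + x^2)


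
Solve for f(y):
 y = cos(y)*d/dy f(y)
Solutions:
 f(y) = C1 + Integral(y/cos(y), y)


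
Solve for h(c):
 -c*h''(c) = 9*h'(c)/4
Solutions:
 h(c) = C1 + C2/c^(5/4)


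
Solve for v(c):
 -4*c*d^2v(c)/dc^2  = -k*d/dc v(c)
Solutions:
 v(c) = C1 + c^(re(k)/4 + 1)*(C2*sin(log(c)*Abs(im(k))/4) + C3*cos(log(c)*im(k)/4))


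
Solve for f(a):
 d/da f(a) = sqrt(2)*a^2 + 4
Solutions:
 f(a) = C1 + sqrt(2)*a^3/3 + 4*a


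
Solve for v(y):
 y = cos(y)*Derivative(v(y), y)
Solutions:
 v(y) = C1 + Integral(y/cos(y), y)


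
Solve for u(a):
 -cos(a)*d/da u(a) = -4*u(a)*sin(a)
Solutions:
 u(a) = C1/cos(a)^4


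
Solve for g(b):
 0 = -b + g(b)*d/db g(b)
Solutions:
 g(b) = -sqrt(C1 + b^2)
 g(b) = sqrt(C1 + b^2)


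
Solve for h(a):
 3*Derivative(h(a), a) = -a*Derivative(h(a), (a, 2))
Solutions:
 h(a) = C1 + C2/a^2


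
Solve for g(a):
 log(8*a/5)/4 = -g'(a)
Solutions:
 g(a) = C1 - a*log(a)/4 - 3*a*log(2)/4 + a/4 + a*log(5)/4


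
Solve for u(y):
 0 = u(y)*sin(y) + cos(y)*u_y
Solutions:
 u(y) = C1*cos(y)


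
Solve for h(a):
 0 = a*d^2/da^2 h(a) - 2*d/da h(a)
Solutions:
 h(a) = C1 + C2*a^3


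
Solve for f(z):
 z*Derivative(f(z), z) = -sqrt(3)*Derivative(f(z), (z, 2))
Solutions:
 f(z) = C1 + C2*erf(sqrt(2)*3^(3/4)*z/6)


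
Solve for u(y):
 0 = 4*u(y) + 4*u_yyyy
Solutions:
 u(y) = (C1*sin(sqrt(2)*y/2) + C2*cos(sqrt(2)*y/2))*exp(-sqrt(2)*y/2) + (C3*sin(sqrt(2)*y/2) + C4*cos(sqrt(2)*y/2))*exp(sqrt(2)*y/2)


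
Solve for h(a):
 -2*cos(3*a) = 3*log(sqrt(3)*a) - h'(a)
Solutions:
 h(a) = C1 + 3*a*log(a) - 3*a + 3*a*log(3)/2 + 2*sin(3*a)/3


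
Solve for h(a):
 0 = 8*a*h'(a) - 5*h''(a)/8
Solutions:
 h(a) = C1 + C2*erfi(4*sqrt(10)*a/5)


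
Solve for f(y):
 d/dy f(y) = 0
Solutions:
 f(y) = C1


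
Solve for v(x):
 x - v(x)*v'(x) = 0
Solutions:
 v(x) = -sqrt(C1 + x^2)
 v(x) = sqrt(C1 + x^2)


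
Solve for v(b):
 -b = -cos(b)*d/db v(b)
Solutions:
 v(b) = C1 + Integral(b/cos(b), b)


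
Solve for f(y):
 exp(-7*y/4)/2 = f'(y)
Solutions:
 f(y) = C1 - 2*exp(-7*y/4)/7


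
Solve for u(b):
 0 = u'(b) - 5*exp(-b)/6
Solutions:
 u(b) = C1 - 5*exp(-b)/6


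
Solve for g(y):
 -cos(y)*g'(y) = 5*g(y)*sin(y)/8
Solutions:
 g(y) = C1*cos(y)^(5/8)


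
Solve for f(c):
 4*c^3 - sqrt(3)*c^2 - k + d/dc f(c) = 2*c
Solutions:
 f(c) = C1 - c^4 + sqrt(3)*c^3/3 + c^2 + c*k


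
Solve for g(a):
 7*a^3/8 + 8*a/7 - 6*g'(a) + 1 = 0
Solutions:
 g(a) = C1 + 7*a^4/192 + 2*a^2/21 + a/6


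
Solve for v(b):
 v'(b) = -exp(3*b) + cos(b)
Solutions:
 v(b) = C1 - exp(3*b)/3 + sin(b)


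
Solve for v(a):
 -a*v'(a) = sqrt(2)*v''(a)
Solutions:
 v(a) = C1 + C2*erf(2^(1/4)*a/2)


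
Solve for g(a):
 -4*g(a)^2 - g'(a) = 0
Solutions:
 g(a) = 1/(C1 + 4*a)


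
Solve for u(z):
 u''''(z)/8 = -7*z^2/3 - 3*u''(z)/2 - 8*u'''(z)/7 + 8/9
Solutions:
 u(z) = C1 + C2*z + C3*exp(2*z*(-16 + sqrt(109))/7) + C4*exp(-2*z*(sqrt(109) + 16)/7) - 7*z^4/54 + 32*z^3/81 - 541*z^2/1134


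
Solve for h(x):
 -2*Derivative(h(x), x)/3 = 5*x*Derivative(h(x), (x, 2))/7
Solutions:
 h(x) = C1 + C2*x^(1/15)


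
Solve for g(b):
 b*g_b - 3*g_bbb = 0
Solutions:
 g(b) = C1 + Integral(C2*airyai(3^(2/3)*b/3) + C3*airybi(3^(2/3)*b/3), b)


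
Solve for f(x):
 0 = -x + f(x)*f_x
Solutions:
 f(x) = -sqrt(C1 + x^2)
 f(x) = sqrt(C1 + x^2)


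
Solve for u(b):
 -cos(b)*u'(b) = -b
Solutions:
 u(b) = C1 + Integral(b/cos(b), b)


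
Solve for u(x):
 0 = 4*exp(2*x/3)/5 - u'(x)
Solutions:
 u(x) = C1 + 6*exp(2*x/3)/5


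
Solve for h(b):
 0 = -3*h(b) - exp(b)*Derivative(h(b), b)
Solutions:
 h(b) = C1*exp(3*exp(-b))


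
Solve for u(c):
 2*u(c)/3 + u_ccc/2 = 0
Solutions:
 u(c) = C3*exp(-6^(2/3)*c/3) + (C1*sin(2^(2/3)*3^(1/6)*c/2) + C2*cos(2^(2/3)*3^(1/6)*c/2))*exp(6^(2/3)*c/6)


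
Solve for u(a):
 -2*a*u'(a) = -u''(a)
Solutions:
 u(a) = C1 + C2*erfi(a)


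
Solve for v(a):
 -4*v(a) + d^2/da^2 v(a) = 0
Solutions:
 v(a) = C1*exp(-2*a) + C2*exp(2*a)


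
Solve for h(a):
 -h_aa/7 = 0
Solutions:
 h(a) = C1 + C2*a


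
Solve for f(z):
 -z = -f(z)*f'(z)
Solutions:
 f(z) = -sqrt(C1 + z^2)
 f(z) = sqrt(C1 + z^2)


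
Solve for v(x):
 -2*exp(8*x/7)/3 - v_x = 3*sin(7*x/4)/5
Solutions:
 v(x) = C1 - 7*exp(8*x/7)/12 + 12*cos(7*x/4)/35


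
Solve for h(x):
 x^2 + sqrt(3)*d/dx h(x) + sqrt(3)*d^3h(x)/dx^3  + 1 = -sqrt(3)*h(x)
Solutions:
 h(x) = C1*exp(6^(1/3)*x*(-2*3^(1/3)/(9 + sqrt(93))^(1/3) + 2^(1/3)*(9 + sqrt(93))^(1/3))/12)*sin(2^(1/3)*3^(1/6)*x*(6/(9 + sqrt(93))^(1/3) + 2^(1/3)*3^(2/3)*(9 + sqrt(93))^(1/3))/12) + C2*exp(6^(1/3)*x*(-2*3^(1/3)/(9 + sqrt(93))^(1/3) + 2^(1/3)*(9 + sqrt(93))^(1/3))/12)*cos(2^(1/3)*3^(1/6)*x*(6/(9 + sqrt(93))^(1/3) + 2^(1/3)*3^(2/3)*(9 + sqrt(93))^(1/3))/12) + C3*exp(-6^(1/3)*x*(-2*3^(1/3)/(9 + sqrt(93))^(1/3) + 2^(1/3)*(9 + sqrt(93))^(1/3))/6) - sqrt(3)*x^2/3 + 2*sqrt(3)*x/3 - sqrt(3)


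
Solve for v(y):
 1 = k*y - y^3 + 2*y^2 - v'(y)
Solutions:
 v(y) = C1 + k*y^2/2 - y^4/4 + 2*y^3/3 - y


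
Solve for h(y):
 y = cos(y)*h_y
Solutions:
 h(y) = C1 + Integral(y/cos(y), y)


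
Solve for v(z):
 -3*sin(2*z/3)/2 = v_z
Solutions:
 v(z) = C1 + 9*cos(2*z/3)/4


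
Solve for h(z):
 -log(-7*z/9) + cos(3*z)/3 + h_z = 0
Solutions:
 h(z) = C1 + z*log(-z) - 2*z*log(3) - z + z*log(7) - sin(3*z)/9


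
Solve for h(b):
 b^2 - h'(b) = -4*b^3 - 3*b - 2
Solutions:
 h(b) = C1 + b^4 + b^3/3 + 3*b^2/2 + 2*b


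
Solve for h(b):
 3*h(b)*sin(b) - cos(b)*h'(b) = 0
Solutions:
 h(b) = C1/cos(b)^3


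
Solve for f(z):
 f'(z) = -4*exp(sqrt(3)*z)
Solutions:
 f(z) = C1 - 4*sqrt(3)*exp(sqrt(3)*z)/3


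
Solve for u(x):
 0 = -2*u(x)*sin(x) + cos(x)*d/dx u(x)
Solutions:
 u(x) = C1/cos(x)^2


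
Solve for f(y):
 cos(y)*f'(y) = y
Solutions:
 f(y) = C1 + Integral(y/cos(y), y)


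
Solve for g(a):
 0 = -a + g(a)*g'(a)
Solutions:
 g(a) = -sqrt(C1 + a^2)
 g(a) = sqrt(C1 + a^2)


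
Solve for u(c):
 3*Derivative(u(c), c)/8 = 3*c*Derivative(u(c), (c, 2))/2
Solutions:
 u(c) = C1 + C2*c^(5/4)


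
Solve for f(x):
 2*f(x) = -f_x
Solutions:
 f(x) = C1*exp(-2*x)


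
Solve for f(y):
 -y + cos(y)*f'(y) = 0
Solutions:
 f(y) = C1 + Integral(y/cos(y), y)


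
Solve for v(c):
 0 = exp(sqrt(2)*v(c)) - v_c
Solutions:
 v(c) = sqrt(2)*(2*log(-1/(C1 + c)) - log(2))/4


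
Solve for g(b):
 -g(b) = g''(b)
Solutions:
 g(b) = C1*sin(b) + C2*cos(b)


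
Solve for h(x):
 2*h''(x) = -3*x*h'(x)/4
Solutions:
 h(x) = C1 + C2*erf(sqrt(3)*x/4)


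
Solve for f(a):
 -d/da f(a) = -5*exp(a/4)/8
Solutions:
 f(a) = C1 + 5*exp(a/4)/2


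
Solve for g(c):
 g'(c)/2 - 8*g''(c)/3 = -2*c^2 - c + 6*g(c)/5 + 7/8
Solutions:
 g(c) = 5*c^2/3 + 20*c/9 + (C1*sin(3*sqrt(1255)*c/160) + C2*cos(3*sqrt(1255)*c/160))*exp(3*c/32) - 3115/432


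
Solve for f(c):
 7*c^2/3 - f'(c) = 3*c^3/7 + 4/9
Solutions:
 f(c) = C1 - 3*c^4/28 + 7*c^3/9 - 4*c/9


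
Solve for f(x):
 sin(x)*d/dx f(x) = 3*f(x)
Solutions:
 f(x) = C1*(cos(x) - 1)^(3/2)/(cos(x) + 1)^(3/2)


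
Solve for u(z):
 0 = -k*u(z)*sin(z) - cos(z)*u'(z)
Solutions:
 u(z) = C1*exp(k*log(cos(z)))


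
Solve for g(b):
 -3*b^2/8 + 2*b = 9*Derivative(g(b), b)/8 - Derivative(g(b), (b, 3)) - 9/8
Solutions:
 g(b) = C1 + C2*exp(-3*sqrt(2)*b/4) + C3*exp(3*sqrt(2)*b/4) - b^3/9 + 8*b^2/9 + 11*b/27


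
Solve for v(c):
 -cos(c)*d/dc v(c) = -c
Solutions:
 v(c) = C1 + Integral(c/cos(c), c)


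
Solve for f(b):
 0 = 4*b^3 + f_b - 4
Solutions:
 f(b) = C1 - b^4 + 4*b


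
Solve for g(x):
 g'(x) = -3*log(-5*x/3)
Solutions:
 g(x) = C1 - 3*x*log(-x) + 3*x*(-log(5) + 1 + log(3))


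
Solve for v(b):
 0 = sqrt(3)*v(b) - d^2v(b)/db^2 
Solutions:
 v(b) = C1*exp(-3^(1/4)*b) + C2*exp(3^(1/4)*b)


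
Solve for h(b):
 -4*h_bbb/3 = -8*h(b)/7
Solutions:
 h(b) = C3*exp(6^(1/3)*7^(2/3)*b/7) + (C1*sin(2^(1/3)*3^(5/6)*7^(2/3)*b/14) + C2*cos(2^(1/3)*3^(5/6)*7^(2/3)*b/14))*exp(-6^(1/3)*7^(2/3)*b/14)


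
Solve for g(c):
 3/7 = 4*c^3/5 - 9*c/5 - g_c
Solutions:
 g(c) = C1 + c^4/5 - 9*c^2/10 - 3*c/7


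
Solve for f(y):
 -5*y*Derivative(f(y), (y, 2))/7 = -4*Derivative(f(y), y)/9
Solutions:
 f(y) = C1 + C2*y^(73/45)


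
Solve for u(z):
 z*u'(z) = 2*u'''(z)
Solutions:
 u(z) = C1 + Integral(C2*airyai(2^(2/3)*z/2) + C3*airybi(2^(2/3)*z/2), z)


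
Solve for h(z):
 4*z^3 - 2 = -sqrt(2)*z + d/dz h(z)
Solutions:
 h(z) = C1 + z^4 + sqrt(2)*z^2/2 - 2*z


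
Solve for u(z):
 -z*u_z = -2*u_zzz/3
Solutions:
 u(z) = C1 + Integral(C2*airyai(2^(2/3)*3^(1/3)*z/2) + C3*airybi(2^(2/3)*3^(1/3)*z/2), z)


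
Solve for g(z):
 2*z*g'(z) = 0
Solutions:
 g(z) = C1


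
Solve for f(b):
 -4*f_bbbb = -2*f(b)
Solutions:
 f(b) = C1*exp(-2^(3/4)*b/2) + C2*exp(2^(3/4)*b/2) + C3*sin(2^(3/4)*b/2) + C4*cos(2^(3/4)*b/2)


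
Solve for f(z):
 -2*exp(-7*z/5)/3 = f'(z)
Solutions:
 f(z) = C1 + 10*exp(-7*z/5)/21


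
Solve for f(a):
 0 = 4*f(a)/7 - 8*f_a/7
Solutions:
 f(a) = C1*exp(a/2)


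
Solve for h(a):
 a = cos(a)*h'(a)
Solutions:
 h(a) = C1 + Integral(a/cos(a), a)


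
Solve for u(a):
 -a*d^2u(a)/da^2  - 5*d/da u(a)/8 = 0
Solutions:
 u(a) = C1 + C2*a^(3/8)


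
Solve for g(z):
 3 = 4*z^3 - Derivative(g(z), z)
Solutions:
 g(z) = C1 + z^4 - 3*z


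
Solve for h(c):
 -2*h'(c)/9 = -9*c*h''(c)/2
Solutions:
 h(c) = C1 + C2*c^(85/81)


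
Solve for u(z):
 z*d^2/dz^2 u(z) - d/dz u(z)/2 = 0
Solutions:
 u(z) = C1 + C2*z^(3/2)


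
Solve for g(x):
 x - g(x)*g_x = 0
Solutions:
 g(x) = -sqrt(C1 + x^2)
 g(x) = sqrt(C1 + x^2)


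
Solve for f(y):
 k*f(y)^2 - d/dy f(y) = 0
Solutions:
 f(y) = -1/(C1 + k*y)


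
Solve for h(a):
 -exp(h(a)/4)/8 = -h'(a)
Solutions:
 h(a) = 4*log(-1/(C1 + a)) + 20*log(2)


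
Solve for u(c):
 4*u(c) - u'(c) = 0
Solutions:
 u(c) = C1*exp(4*c)


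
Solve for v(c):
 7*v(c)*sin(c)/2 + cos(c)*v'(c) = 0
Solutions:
 v(c) = C1*cos(c)^(7/2)


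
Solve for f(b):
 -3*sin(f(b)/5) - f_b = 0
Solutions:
 3*b + 5*log(cos(f(b)/5) - 1)/2 - 5*log(cos(f(b)/5) + 1)/2 = C1


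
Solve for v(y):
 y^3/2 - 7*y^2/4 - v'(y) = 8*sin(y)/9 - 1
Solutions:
 v(y) = C1 + y^4/8 - 7*y^3/12 + y + 8*cos(y)/9


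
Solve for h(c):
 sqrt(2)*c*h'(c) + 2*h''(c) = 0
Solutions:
 h(c) = C1 + C2*erf(2^(1/4)*c/2)


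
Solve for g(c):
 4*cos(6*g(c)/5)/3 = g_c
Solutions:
 -4*c/3 - 5*log(sin(6*g(c)/5) - 1)/12 + 5*log(sin(6*g(c)/5) + 1)/12 = C1


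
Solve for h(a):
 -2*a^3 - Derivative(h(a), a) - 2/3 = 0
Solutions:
 h(a) = C1 - a^4/2 - 2*a/3


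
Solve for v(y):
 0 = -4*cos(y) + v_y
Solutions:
 v(y) = C1 + 4*sin(y)


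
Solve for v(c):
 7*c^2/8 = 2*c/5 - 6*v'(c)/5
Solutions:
 v(c) = C1 - 35*c^3/144 + c^2/6


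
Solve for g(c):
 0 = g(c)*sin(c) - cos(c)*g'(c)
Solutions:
 g(c) = C1/cos(c)


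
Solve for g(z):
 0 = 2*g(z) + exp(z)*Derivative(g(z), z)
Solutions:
 g(z) = C1*exp(2*exp(-z))


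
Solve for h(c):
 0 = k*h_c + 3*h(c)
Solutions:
 h(c) = C1*exp(-3*c/k)


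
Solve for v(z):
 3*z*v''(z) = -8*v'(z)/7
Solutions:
 v(z) = C1 + C2*z^(13/21)


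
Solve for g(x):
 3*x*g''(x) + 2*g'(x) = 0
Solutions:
 g(x) = C1 + C2*x^(1/3)


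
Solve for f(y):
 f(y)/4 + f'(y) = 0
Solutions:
 f(y) = C1*exp(-y/4)


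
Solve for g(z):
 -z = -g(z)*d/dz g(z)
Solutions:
 g(z) = -sqrt(C1 + z^2)
 g(z) = sqrt(C1 + z^2)


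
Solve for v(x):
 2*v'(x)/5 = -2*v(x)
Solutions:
 v(x) = C1*exp(-5*x)


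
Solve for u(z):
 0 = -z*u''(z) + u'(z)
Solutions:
 u(z) = C1 + C2*z^2


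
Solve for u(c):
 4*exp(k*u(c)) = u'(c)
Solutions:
 u(c) = Piecewise((log(-1/(C1*k + 4*c*k))/k, Ne(k, 0)), (nan, True))
 u(c) = Piecewise((C1 + 4*c, Eq(k, 0)), (nan, True))


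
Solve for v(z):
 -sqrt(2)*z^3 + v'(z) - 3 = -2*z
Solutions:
 v(z) = C1 + sqrt(2)*z^4/4 - z^2 + 3*z


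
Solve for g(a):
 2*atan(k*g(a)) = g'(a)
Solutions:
 Integral(1/atan(_y*k), (_y, g(a))) = C1 + 2*a


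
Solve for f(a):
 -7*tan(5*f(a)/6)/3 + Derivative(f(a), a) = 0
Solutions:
 f(a) = -6*asin(C1*exp(35*a/18))/5 + 6*pi/5
 f(a) = 6*asin(C1*exp(35*a/18))/5


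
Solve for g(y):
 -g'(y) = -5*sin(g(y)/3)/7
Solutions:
 -5*y/7 + 3*log(cos(g(y)/3) - 1)/2 - 3*log(cos(g(y)/3) + 1)/2 = C1
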